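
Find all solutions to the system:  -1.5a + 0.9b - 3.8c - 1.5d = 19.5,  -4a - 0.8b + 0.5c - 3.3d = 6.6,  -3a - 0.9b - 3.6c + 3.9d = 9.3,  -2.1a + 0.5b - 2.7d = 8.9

Row-reduce the augmented matrix:
R1 ← R1 / (-3/2).
R2 ← R2 + 4·R1.
R3 ← R3 + 3·R1.
R4 ← R4 + 21/10·R1.
R2 ← R2 / (-16/5).
R1 ← R1 + 3/5·R2.
R3 ← R3 + 27/10·R2.
R4 ← R4 + 19/25·R2.
R3 ← R3 / (-1591/320).
R1 ← R1 − 259/480·R3.
R2 ← R2 + 319/96·R3.
R4 ← R4 − 6707/2400·R3.
R4 ← R4 / (110579/39775).
R1 ← R1 − 334/215·R4.
R2 ← R2 + 7057/1591·R4.
R3 ← R3 + 2019/1591·R4.
Reading off the reduced rows gives a = -2, b = 4, c = -3, d = -1.

a = -2, b = 4, c = -3, d = -1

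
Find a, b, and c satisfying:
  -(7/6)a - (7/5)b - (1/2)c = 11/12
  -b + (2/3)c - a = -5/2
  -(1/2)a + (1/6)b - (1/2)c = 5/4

a = 1/2, b = 0, c = -3

Row-reduce the augmented matrix:
R1 ← R1 / (-7/6).
R2 ← R2 + 1·R1.
R3 ← R3 + 1/2·R1.
R2 ← R2 / (1/5).
R1 ← R1 − 6/5·R2.
R3 ← R3 − 23/30·R2.
R3 ← R3 / (-565/126).
R1 ← R1 + 43/7·R3.
R2 ← R2 − 115/21·R3.
Reading off the reduced rows gives a = 1/2, b = 0, c = -3.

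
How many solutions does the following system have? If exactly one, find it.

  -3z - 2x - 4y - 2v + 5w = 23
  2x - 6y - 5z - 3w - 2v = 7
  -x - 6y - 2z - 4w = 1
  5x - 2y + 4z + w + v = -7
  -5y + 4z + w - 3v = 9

Row-reduce the augmented matrix:
R1 ← R1 / (-2).
R2 ← R2 − 2·R1.
R3 ← R3 + 1·R1.
R4 ← R4 − 5·R1.
R2 ← R2 / (-10).
R1 ← R1 − 2·R2.
R3 ← R3 + 4·R2.
R4 ← R4 + 12·R2.
R5 ← R5 + 5·R2.
R3 ← R3 / (27/10).
R1 ← R1 + 1/10·R3.
R2 ← R2 − 4/5·R3.
R4 ← R4 − 61/10·R3.
R5 ← R5 − 8·R3.
R4 ← R4 / (745/27).
R1 ← R1 + 64/27·R4.
R2 ← R2 − 53/27·R4.
R3 ← R3 + 73/27·R4.
R5 ← R5 − 584/27·R4.
R5 ← R5 / (-3521/745).
R1 ← R1 + 104/745·R5.
R2 ← R2 + 7/745·R5.
R3 ← R3 − 347/745·R5.
R4 ← R4 + 137/745·R5.
Reading off the reduced rows gives x = -1, y = -1, z = -1, w = 2, v = -2.

x = -1, y = -1, z = -1, w = 2, v = -2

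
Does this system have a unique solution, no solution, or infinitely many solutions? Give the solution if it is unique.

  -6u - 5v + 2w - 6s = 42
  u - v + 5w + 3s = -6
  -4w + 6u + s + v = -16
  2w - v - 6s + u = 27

Row-reduce the augmented matrix:
R1 ← R1 / (-6).
R2 ← R2 − 1·R1.
R3 ← R3 − 6·R1.
R4 ← R4 − 1·R1.
R2 ← R2 / (-11/6).
R1 ← R1 − 5/6·R2.
R3 ← R3 + 4·R2.
R4 ← R4 + 11/6·R2.
R3 ← R3 / (-150/11).
R1 ← R1 − 23/11·R3.
R2 ← R2 + 32/11·R3.
R4 ← R4 + 3·R3.
R4 ← R4 / (-347/50).
R1 ← R1 − 71/150·R4.
R2 ← R2 − 68/75·R4.
R3 ← R3 − 103/150·R4.
Reading off the reduced rows gives u = -1, v = -2, w = 1, s = -4.

u = -1, v = -2, w = 1, s = -4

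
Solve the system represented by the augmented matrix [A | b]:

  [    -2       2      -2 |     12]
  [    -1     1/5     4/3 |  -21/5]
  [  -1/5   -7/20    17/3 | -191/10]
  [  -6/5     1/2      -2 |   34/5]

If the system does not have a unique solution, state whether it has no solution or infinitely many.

no solution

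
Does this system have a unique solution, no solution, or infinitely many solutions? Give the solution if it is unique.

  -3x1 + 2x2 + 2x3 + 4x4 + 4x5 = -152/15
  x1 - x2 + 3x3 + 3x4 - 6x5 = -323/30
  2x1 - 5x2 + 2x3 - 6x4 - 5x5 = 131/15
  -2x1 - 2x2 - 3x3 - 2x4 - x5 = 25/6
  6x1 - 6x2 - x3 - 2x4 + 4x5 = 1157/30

x1 = 7/3, x2 = -13/5, x3 = -3/2, x4 = -2/5, x5 = 5/3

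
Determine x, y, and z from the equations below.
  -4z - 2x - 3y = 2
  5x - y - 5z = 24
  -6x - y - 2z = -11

Row-reduce the augmented matrix:
R1 ← R1 / (-2).
R2 ← R2 − 5·R1.
R3 ← R3 + 6·R1.
R2 ← R2 / (-17/2).
R1 ← R1 − 3/2·R2.
R3 ← R3 − 8·R2.
R3 ← R3 / (-70/17).
R1 ← R1 + 11/17·R3.
R2 ← R2 − 30/17·R3.
Reading off the reduced rows gives x = 5/2, y = 1, z = -5/2.

x = 5/2, y = 1, z = -5/2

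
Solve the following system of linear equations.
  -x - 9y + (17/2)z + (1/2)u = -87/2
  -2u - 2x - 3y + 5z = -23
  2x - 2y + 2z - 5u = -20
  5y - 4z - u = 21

Row-reduce:
R1 ← R1 / (-1).
R2 ← R2 + 2·R1.
R3 ← R3 − 2·R1.
R2 ← R2 / (15).
R1 ← R1 − 9·R2.
R3 ← R3 + 20·R2.
R4 ← R4 − 5·R2.
R3 ← R3 / (3).
R1 ← R1 + 13/10·R3.
R2 ← R2 + 4/5·R3.
Row 4 reduces to 0 = -1/3, a contradiction. The system is inconsistent.

no solution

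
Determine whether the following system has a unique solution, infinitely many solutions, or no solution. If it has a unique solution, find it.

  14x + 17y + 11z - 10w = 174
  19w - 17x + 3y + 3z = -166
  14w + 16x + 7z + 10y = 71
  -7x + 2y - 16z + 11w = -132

x = 6, y = 1, z = 3, w = -4

Row-reduce the augmented matrix:
R1 ← R1 / (14).
R2 ← R2 + 17·R1.
R3 ← R3 − 16·R1.
R4 ← R4 + 7·R1.
R2 ← R2 / (331/14).
R1 ← R1 − 17/14·R2.
R3 ← R3 + 66/7·R2.
R4 ← R4 − 21/2·R2.
R3 ← R3 / (315/331).
R1 ← R1 + 18/331·R3.
R2 ← R2 − 229/331·R3.
R4 ← R4 + 5880/331·R3.
R4 ← R4 / (1586/3).
R1 ← R1 − 19/35·R4.
R2 ← R2 + 6358/315·R4.
R3 ← R3 − 9322/315·R4.
Reading off the reduced rows gives x = 6, y = 1, z = 3, w = -4.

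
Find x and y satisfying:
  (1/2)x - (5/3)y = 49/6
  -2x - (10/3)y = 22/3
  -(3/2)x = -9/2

Row-reduce the augmented matrix:
R1 ← R1 / (1/2).
R2 ← R2 + 2·R1.
R3 ← R3 + 3/2·R1.
R2 ← R2 / (-10).
R1 ← R1 + 10/3·R2.
R3 ← R3 + 5·R2.
R3 reduces to 0 = 0, so the extra equation is consistent.
Reading off the reduced rows gives x = 3, y = -4.

x = 3, y = -4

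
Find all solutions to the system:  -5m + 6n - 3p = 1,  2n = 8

infinitely many solutions

Row-reduce:
R1 ← R1 / (-5).
R2 ← R2 / (2).
R1 ← R1 + 6/5·R2.
Rank is 2 with 3 unknowns, leaving p free.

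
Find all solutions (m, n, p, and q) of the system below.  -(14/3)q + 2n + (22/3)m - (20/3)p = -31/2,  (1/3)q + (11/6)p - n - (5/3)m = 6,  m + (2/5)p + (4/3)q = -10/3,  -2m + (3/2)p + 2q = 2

Row-reduce:
R1 ← R1 / (22/3).
R2 ← R2 + 5/3·R1.
R3 ← R3 − 1·R1.
R4 ← R4 + 2·R1.
R2 ← R2 / (-6/11).
R1 ← R1 − 3/11·R2.
R3 ← R3 + 3/11·R2.
R4 ← R4 − 6/11·R2.
R3 ← R3 / (23/20).
R1 ← R1 + 3/4·R3.
R2 ← R2 + 7/12·R3.
Row 4 reduces to 0 = 1/4, a contradiction. The system is inconsistent.

no solution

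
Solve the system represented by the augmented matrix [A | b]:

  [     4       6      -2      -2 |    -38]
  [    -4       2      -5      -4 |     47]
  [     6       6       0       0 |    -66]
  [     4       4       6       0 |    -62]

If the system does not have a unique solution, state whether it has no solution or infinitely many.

Row-reduce the augmented matrix:
R1 ← R1 / (4).
R2 ← R2 + 4·R1.
R3 ← R3 − 6·R1.
R4 ← R4 − 4·R1.
R2 ← R2 / (8).
R1 ← R1 − 3/2·R2.
R3 ← R3 + 3·R2.
R4 ← R4 + 2·R2.
R3 ← R3 / (3/8).
R1 ← R1 − 13/16·R3.
R2 ← R2 + 7/8·R3.
R4 ← R4 − 25/4·R3.
R4 ← R4 / (-12).
R1 ← R1 + 1·R4.
R2 ← R2 − 1·R4.
R3 ← R3 − 2·R4.
Reading off the reduced rows gives x_1 = -5, x_2 = -6, x_3 = -3, x_4 = -6.

x_1 = -5, x_2 = -6, x_3 = -3, x_4 = -6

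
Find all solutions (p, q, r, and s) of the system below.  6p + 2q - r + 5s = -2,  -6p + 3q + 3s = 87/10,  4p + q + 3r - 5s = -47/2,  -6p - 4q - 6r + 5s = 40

Row-reduce the augmented matrix:
R1 ← R1 / (6).
R2 ← R2 + 6·R1.
R3 ← R3 − 4·R1.
R4 ← R4 + 6·R1.
R2 ← R2 / (5).
R1 ← R1 − 1/3·R2.
R3 ← R3 + 1/3·R2.
R4 ← R4 + 2·R2.
R3 ← R3 / (18/5).
R1 ← R1 + 1/10·R3.
R2 ← R2 + 1/5·R3.
R4 ← R4 + 37/5·R3.
R4 ← R4 / (-17/6).
R1 ← R1 − 1/12·R4.
R2 ← R2 − 7/6·R4.
R3 ← R3 + 13/6·R4.
Reading off the reduced rows gives p = -3/2, q = -3/2, r = -3, s = 7/5.

p = -3/2, q = -3/2, r = -3, s = 7/5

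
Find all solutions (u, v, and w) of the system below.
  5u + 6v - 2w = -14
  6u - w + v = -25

infinitely many solutions

Row-reduce:
R1 ← R1 / (5).
R2 ← R2 − 6·R1.
R2 ← R2 / (-31/5).
R1 ← R1 − 6/5·R2.
Rank is 2 with 3 unknowns, leaving w free.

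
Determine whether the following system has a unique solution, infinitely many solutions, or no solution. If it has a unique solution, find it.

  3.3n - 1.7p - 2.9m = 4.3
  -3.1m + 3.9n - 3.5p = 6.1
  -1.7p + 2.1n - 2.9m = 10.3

m = -6, n = -5, p = -2

Row-reduce the augmented matrix:
R1 ← R1 / (-29/10).
R2 ← R2 + 31/10·R1.
R3 ← R3 + 29/10·R1.
R2 ← R2 / (54/145).
R1 ← R1 + 33/29·R2.
R3 ← R3 + 6/5·R2.
R3 ← R3 / (-244/45).
R1 ← R1 + 41/9·R3.
R2 ← R2 + 122/27·R3.
Reading off the reduced rows gives m = -6, n = -5, p = -2.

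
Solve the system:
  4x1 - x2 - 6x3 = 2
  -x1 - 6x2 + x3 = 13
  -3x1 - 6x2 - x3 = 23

Row-reduce the augmented matrix:
R1 ← R1 / (4).
R2 ← R2 + 1·R1.
R3 ← R3 + 3·R1.
R2 ← R2 / (-25/4).
R1 ← R1 + 1/4·R2.
R3 ← R3 + 27/4·R2.
R3 ← R3 / (-124/25).
R1 ← R1 + 37/25·R3.
R2 ← R2 − 2/25·R3.
Reading off the reduced rows gives x1 = -3, x2 = -2, x3 = -2.

x1 = -3, x2 = -2, x3 = -2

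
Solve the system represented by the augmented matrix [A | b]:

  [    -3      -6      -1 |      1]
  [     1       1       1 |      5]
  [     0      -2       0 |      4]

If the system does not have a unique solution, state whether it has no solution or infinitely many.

Row-reduce the augmented matrix:
R1 ← R1 / (-3).
R2 ← R2 − 1·R1.
R2 ← R2 / (-1).
R1 ← R1 − 2·R2.
R3 ← R3 + 2·R2.
R3 ← R3 / (-4/3).
R1 ← R1 − 5/3·R3.
R2 ← R2 + 2/3·R3.
Reading off the reduced rows gives x_1 = 2, x_2 = -2, x_3 = 5.

x_1 = 2, x_2 = -2, x_3 = 5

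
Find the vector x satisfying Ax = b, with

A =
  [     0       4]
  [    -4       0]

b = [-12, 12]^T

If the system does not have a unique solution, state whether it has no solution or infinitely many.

x_1 = -3, x_2 = -3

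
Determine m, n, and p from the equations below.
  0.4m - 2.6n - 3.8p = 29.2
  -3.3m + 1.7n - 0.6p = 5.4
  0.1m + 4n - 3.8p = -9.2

m = -4, n = -6, p = -4

Row-reduce the augmented matrix:
R1 ← R1 / (2/5).
R2 ← R2 + 33/10·R1.
R3 ← R3 − 1/10·R1.
R2 ← R2 / (-79/4).
R1 ← R1 + 13/2·R2.
R3 ← R3 − 93/20·R2.
R3 ← R3 / (-40971/3950).
R1 ← R1 − 401/395·R3.
R2 ← R2 − 639/395·R3.
Reading off the reduced rows gives m = -4, n = -6, p = -4.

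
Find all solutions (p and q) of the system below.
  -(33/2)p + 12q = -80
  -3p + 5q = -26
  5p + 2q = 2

no solution

Row-reduce:
R1 ← R1 / (-33/2).
R2 ← R2 + 3·R1.
R3 ← R3 − 5·R1.
R2 ← R2 / (31/11).
R1 ← R1 + 8/11·R2.
R3 ← R3 − 62/11·R2.
Row 3 reduces to 0 = 2/3, a contradiction. The system is inconsistent.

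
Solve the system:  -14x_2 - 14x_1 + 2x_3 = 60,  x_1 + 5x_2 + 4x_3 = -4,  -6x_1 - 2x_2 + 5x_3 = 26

infinitely many solutions

Row-reduce:
R1 ← R1 / (-14).
R2 ← R2 − 1·R1.
R3 ← R3 + 6·R1.
R2 ← R2 / (4).
R1 ← R1 − 1·R2.
R3 ← R3 − 4·R2.
Rank is 2 with 3 unknowns, leaving x_3 free.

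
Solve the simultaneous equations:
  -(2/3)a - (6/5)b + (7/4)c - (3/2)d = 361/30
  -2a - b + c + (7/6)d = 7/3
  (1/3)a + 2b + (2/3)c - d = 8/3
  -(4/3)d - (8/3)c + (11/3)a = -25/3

Row-reduce:
R1 ← R1 / (-2/3).
R2 ← R2 + 2·R1.
R3 ← R3 − 1/3·R1.
R4 ← R4 − 11/3·R1.
R2 ← R2 / (13/5).
R1 ← R1 − 9/5·R2.
R3 ← R3 − 7/5·R2.
R4 ← R4 + 33/5·R2.
R3 ← R3 / (1195/312).
R1 ← R1 − 33/104·R3.
R2 ← R2 + 85/52·R3.
R4 ← R4 + 1195/312·R3.
Row 4 reduces to 0 = -1, a contradiction. The system is inconsistent.

no solution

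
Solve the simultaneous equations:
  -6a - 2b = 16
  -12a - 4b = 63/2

no solution

Row-reduce:
R1 ← R1 / (-6).
R2 ← R2 + 12·R1.
Row 2 reduces to 0 = -1/2, a contradiction. The system is inconsistent.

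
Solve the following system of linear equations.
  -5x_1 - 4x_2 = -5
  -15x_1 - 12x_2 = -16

no solution

Row-reduce:
R1 ← R1 / (-5).
R2 ← R2 + 15·R1.
Row 2 reduces to 0 = -1, a contradiction. The system is inconsistent.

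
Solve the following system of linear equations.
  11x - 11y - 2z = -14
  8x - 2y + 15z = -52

infinitely many solutions

Row-reduce:
R1 ← R1 / (11).
R2 ← R2 − 8·R1.
R2 ← R2 / (6).
R1 ← R1 + 1·R2.
Rank is 2 with 3 unknowns, leaving z free.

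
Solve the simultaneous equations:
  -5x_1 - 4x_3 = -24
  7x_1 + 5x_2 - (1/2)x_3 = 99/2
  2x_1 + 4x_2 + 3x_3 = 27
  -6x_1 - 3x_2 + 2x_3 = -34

Row-reduce:
R1 ← R1 / (-5).
R2 ← R2 − 7·R1.
R3 ← R3 − 2·R1.
R4 ← R4 + 6·R1.
R2 ← R2 / (5).
R3 ← R3 − 4·R2.
R4 ← R4 + 3·R2.
R3 ← R3 / (157/25).
R1 ← R1 − 4/5·R3.
R2 ← R2 + 61/50·R3.
R4 ← R4 − 157/50·R3.
Row 4 reduces to 0 = 2, a contradiction. The system is inconsistent.

no solution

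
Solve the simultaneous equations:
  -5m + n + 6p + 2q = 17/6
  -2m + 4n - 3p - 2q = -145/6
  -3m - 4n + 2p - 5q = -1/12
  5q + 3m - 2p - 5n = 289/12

Row-reduce the augmented matrix:
R1 ← R1 / (-5).
R2 ← R2 + 2·R1.
R3 ← R3 + 3·R1.
R4 ← R4 − 3·R1.
R2 ← R2 / (18/5).
R1 ← R1 + 1/5·R2.
R3 ← R3 + 23/5·R2.
R4 ← R4 + 22/5·R2.
R3 ← R3 / (-17/2).
R1 ← R1 + 3/2·R3.
R2 ← R2 + 3/2·R3.
R4 ← R4 + 5·R3.
R4 ← R4 / (145/17).
R1 ← R1 − 179/153·R4.
R2 ← R2 − 145/153·R4.
R3 ← R3 − 176/153·R4.
Reading off the reduced rows gives m = 2, n = -8/3, p = 2, q = 7/4.

m = 2, n = -8/3, p = 2, q = 7/4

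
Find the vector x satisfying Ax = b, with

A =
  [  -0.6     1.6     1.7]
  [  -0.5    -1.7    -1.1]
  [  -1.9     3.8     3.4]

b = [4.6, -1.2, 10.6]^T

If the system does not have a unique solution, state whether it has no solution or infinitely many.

Row-reduce the augmented matrix:
R1 ← R1 / (-3/5).
R2 ← R2 + 1/2·R1.
R3 ← R3 + 19/10·R1.
R2 ← R2 / (-91/30).
R1 ← R1 + 8/3·R2.
R3 ← R3 + 19/15·R2.
R3 ← R3 / (-1697/1820).
R1 ← R1 + 113/182·R3.
R2 ← R2 − 151/182·R3.
Reading off the reduced rows gives x_1 = -2, x_2 = 0, x_3 = 2.

x_1 = -2, x_2 = 0, x_3 = 2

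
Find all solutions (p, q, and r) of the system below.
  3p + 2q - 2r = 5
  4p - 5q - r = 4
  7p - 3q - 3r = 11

no solution

Row-reduce:
R1 ← R1 / (3).
R2 ← R2 − 4·R1.
R3 ← R3 − 7·R1.
R2 ← R2 / (-23/3).
R1 ← R1 − 2/3·R2.
R3 ← R3 + 23/3·R2.
Row 3 reduces to 0 = 2, a contradiction. The system is inconsistent.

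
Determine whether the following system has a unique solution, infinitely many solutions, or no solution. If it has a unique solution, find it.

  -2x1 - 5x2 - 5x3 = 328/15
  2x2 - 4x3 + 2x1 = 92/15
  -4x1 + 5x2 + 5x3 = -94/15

x1 = -13/5, x2 = -1/3, x3 = -3

Row-reduce the augmented matrix:
R1 ← R1 / (-2).
R2 ← R2 − 2·R1.
R3 ← R3 + 4·R1.
R2 ← R2 / (-3).
R1 ← R1 − 5/2·R2.
R3 ← R3 − 15·R2.
R3 ← R3 / (-30).
R1 ← R1 + 5·R3.
R2 ← R2 − 3·R3.
Reading off the reduced rows gives x1 = -13/5, x2 = -1/3, x3 = -3.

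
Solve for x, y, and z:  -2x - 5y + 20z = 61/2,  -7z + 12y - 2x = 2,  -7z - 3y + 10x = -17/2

Row-reduce the augmented matrix:
R1 ← R1 / (-2).
R2 ← R2 + 2·R1.
R3 ← R3 − 10·R1.
R2 ← R2 / (17).
R1 ← R1 − 5/2·R2.
R3 ← R3 + 28·R2.
R3 ← R3 / (825/17).
R1 ← R1 + 205/34·R3.
R2 ← R2 + 27/17·R3.
Reading off the reduced rows gives x = 1, y = 3/2, z = 2.

x = 1, y = 3/2, z = 2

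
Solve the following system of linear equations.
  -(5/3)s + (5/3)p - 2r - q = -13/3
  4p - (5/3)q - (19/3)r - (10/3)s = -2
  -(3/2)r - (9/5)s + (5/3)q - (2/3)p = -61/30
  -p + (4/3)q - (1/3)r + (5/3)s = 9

no solution

Row-reduce:
R1 ← R1 / (5/3).
R2 ← R2 − 4·R1.
R3 ← R3 + 2/3·R1.
R4 ← R4 + 1·R1.
R2 ← R2 / (11/15).
R1 ← R1 + 3/5·R2.
R3 ← R3 − 19/15·R2.
R4 ← R4 − 11/15·R2.
R3 ← R3 / (23/66).
R1 ← R1 + 27/11·R3.
R2 ← R2 + 23/11·R3.
Row 4 reduces to 0 = -2, a contradiction. The system is inconsistent.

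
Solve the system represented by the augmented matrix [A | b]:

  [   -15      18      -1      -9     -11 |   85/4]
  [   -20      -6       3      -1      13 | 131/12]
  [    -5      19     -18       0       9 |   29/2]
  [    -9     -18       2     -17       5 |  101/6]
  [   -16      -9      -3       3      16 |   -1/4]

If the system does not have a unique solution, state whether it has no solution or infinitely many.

Row-reduce the augmented matrix:
R1 ← R1 / (-15).
R2 ← R2 + 20·R1.
R3 ← R3 + 5·R1.
R4 ← R4 + 9·R1.
R5 ← R5 + 16·R1.
R2 ← R2 / (-30).
R1 ← R1 + 6/5·R2.
R3 ← R3 − 13·R2.
R4 ← R4 + 144/5·R2.
R5 ← R5 + 141/5·R2.
R3 ← R3 / (-1421/90).
R1 ← R1 + 8/75·R3.
R2 ← R2 + 13/90·R3.
R4 ← R4 + 39/25·R3.
R5 ← R5 + 901/150·R3.
R4 ← R4 / (-162899/7105).
R1 ← R1 − 764/7105·R4.
R2 ← R2 + 622/1421·R4.
R3 ← R3 + 699/1421·R4.
R5 ← R5 + 4936/7105·R4.
R5 ← R5 / (-1160832/162899).
R1 ← R1 + 101240/162899·R5.
R2 ← R2 + 132871/162899·R5.
R3 ← R3 + 193580/162899·R5.
R4 ← R4 − 123599/162899·R5.
Reading off the reduced rows gives x_1 = 0, x_2 = 1, x_3 = 3/4, x_4 = -5/3, x_5 = 1.

x_1 = 0, x_2 = 1, x_3 = 3/4, x_4 = -5/3, x_5 = 1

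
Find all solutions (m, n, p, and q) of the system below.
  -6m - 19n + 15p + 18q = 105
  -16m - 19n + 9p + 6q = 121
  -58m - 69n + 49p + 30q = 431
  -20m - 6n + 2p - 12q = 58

Row-reduce:
R1 ← R1 / (-6).
R2 ← R2 + 16·R1.
R3 ← R3 + 58·R1.
R4 ← R4 + 20·R1.
R2 ← R2 / (95/3).
R1 ← R1 − 19/6·R2.
R3 ← R3 − 344/3·R2.
R4 ← R4 − 172/3·R2.
R3 ← R3 / (1544/95).
R1 ← R1 − 3/5·R3.
R2 ← R2 + 93/95·R3.
R4 ← R4 − 772/95·R3.
Rank is 3 with 4 unknowns, leaving q free.

infinitely many solutions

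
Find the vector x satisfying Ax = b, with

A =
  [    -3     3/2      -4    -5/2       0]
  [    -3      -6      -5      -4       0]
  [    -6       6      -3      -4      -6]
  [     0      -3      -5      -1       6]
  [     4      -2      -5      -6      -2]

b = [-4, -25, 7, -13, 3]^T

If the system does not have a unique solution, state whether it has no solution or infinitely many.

no solution

Row-reduce:
R1 ← R1 / (-3).
R2 ← R2 + 3·R1.
R3 ← R3 + 6·R1.
R5 ← R5 − 4·R1.
R2 ← R2 / (-15/2).
R1 ← R1 + 1/2·R2.
R3 ← R3 − 3·R2.
R4 ← R4 + 3·R2.
R3 ← R3 / (23/5).
R1 ← R1 − 7/5·R3.
R2 ← R2 − 2/15·R3.
R4 ← R4 + 23/5·R3.
R5 ← R5 + 31/3·R3.
Swap R4 and R5.
R4 ← R4 / (-194/23).
R1 ← R1 − 56/69·R4.
R2 ← R2 − 13/69·R4.
R3 ← R3 − 2/23·R4.
Row 5 reduces to 0 = 2, a contradiction. The system is inconsistent.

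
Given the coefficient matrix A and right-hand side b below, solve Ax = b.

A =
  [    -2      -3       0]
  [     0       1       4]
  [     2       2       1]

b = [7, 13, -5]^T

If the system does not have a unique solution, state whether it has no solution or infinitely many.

x_1 = -5, x_2 = 1, x_3 = 3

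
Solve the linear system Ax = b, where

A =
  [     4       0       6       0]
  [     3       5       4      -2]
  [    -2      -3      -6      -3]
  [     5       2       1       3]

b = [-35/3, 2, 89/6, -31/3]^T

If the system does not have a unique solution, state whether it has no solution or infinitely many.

Row-reduce the augmented matrix:
R1 ← R1 / (4).
R2 ← R2 − 3·R1.
R3 ← R3 + 2·R1.
R4 ← R4 − 5·R1.
R2 ← R2 / (5).
R3 ← R3 + 3·R2.
R4 ← R4 − 2·R2.
R3 ← R3 / (-33/10).
R1 ← R1 − 3/2·R3.
R2 ← R2 + 1/10·R3.
R4 ← R4 + 63/10·R3.
R4 ← R4 / (130/11).
R1 ← R1 + 21/11·R4.
R2 ← R2 + 3/11·R4.
R3 ← R3 − 14/11·R4.
Reading off the reduced rows gives x_1 = -2/3, x_2 = 1, x_3 = -3/2, x_4 = -5/2.

x_1 = -2/3, x_2 = 1, x_3 = -3/2, x_4 = -5/2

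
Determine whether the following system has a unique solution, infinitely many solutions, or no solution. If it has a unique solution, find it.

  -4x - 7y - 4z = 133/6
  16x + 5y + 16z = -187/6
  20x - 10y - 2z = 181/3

x = 3/2, y = -5/2, z = -8/3

Row-reduce the augmented matrix:
R1 ← R1 / (-4).
R2 ← R2 − 16·R1.
R3 ← R3 − 20·R1.
R2 ← R2 / (-23).
R1 ← R1 − 7/4·R2.
R3 ← R3 + 45·R2.
R3 ← R3 / (-22).
R1 ← R1 − 1·R3.
Reading off the reduced rows gives x = 3/2, y = -5/2, z = -8/3.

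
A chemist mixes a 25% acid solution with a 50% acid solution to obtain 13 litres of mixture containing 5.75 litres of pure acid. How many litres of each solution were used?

litres of solution A: 3, litres of solution B: 10

Let a = litres of solution A, b = litres of solution B.
  a + b = 13
  (1/4)a + (1/2)b = 23/4
Row-reduce the augmented matrix:
R2 ← R2 − 1/4·R1.
R2 ← R2 / (1/4).
R1 ← R1 − 1·R2.
Reading off the reduced rows gives a = 3, b = 10.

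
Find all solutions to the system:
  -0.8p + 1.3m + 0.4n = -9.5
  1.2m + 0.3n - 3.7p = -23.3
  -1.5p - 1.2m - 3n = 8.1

Row-reduce the augmented matrix:
R1 ← R1 / (13/10).
R2 ← R2 − 6/5·R1.
R3 ← R3 + 6/5·R1.
R2 ← R2 / (-9/130).
R1 ← R1 − 4/13·R2.
R3 ← R3 + 171/65·R2.
R3 ← R3 / (1103/10).
R1 ← R1 + 124/9·R3.
R2 ← R2 − 385/9·R3.
Reading off the reduced rows gives m = -3, n = -4, p = 5.

m = -3, n = -4, p = 5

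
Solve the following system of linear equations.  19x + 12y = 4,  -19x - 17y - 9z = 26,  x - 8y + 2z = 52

x = 4, y = -6, z = 0

Row-reduce the augmented matrix:
R1 ← R1 / (19).
R2 ← R2 + 19·R1.
R3 ← R3 − 1·R1.
R2 ← R2 / (-5).
R1 ← R1 − 12/19·R2.
R3 ← R3 + 164/19·R2.
R3 ← R3 / (1666/95).
R1 ← R1 + 108/95·R3.
R2 ← R2 − 9/5·R3.
Reading off the reduced rows gives x = 4, y = -6, z = 0.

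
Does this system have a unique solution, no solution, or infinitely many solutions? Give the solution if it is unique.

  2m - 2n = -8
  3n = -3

Row-reduce the augmented matrix:
R1 ← R1 / (2).
R2 ← R2 / (3).
R1 ← R1 + 1·R2.
Reading off the reduced rows gives m = -5, n = -1.

m = -5, n = -1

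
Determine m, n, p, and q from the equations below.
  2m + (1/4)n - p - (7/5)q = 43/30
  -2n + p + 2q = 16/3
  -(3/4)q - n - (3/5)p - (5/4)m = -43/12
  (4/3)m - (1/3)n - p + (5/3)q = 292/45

Row-reduce the augmented matrix:
R1 ← R1 / (2).
R3 ← R3 + 5/4·R1.
R4 ← R4 − 4/3·R1.
R2 ← R2 / (-2).
R1 ← R1 − 1/8·R2.
R3 ← R3 + 27/32·R2.
R4 ← R4 + 1/2·R2.
R3 ← R3 / (-527/320).
R1 ← R1 + 7/16·R3.
R2 ← R2 + 1/2·R3.
R4 ← R4 + 7/12·R3.
R4 ← R4 / (23513/7905).
R1 ← R1 − 213/2635·R4.
R2 ← R2 + 132/527·R4.
R3 ← R3 − 790/527·R4.
Reading off the reduced rows gives m = 11/5, n = -2/3, p = 0, q = 2.

m = 11/5, n = -2/3, p = 0, q = 2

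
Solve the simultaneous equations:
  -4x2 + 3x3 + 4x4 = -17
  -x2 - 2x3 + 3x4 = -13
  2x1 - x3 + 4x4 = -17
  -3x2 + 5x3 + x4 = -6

no solution

Row-reduce:
Swap R1 and R3.
R1 ← R1 / (2).
R2 ← R2 / (-1).
R3 ← R3 + 4·R2.
R4 ← R4 + 3·R2.
R3 ← R3 / (11).
R1 ← R1 + 1/2·R3.
R2 ← R2 − 2·R3.
R4 ← R4 − 11·R3.
Row 4 reduces to 0 = -2, a contradiction. The system is inconsistent.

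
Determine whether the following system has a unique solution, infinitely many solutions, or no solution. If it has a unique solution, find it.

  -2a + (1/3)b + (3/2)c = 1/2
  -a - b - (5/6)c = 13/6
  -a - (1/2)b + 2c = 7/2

Row-reduce the augmented matrix:
R1 ← R1 / (-2).
R2 ← R2 + 1·R1.
R3 ← R3 + 1·R1.
R2 ← R2 / (-7/6).
R1 ← R1 + 1/6·R2.
R3 ← R3 + 2/3·R2.
R3 ← R3 / (181/84).
R1 ← R1 + 11/21·R3.
R2 ← R2 − 19/14·R3.
Reading off the reduced rows gives a = 0, b = -3, c = 1.

a = 0, b = -3, c = 1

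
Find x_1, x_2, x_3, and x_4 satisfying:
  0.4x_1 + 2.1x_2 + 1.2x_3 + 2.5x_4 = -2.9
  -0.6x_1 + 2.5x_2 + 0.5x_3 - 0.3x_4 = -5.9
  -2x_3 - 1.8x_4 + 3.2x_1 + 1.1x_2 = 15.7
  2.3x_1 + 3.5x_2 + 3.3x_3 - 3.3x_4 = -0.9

Row-reduce the augmented matrix:
R1 ← R1 / (2/5).
R2 ← R2 + 3/5·R1.
R3 ← R3 − 16/5·R1.
R4 ← R4 − 23/10·R1.
R2 ← R2 / (113/20).
R1 ← R1 − 21/4·R2.
R3 ← R3 + 157/10·R2.
R4 ← R4 + 343/40·R2.
R3 ← R3 / (-2943/565).
R1 ← R1 − 195/226·R3.
R2 ← R2 − 46/113·R3.
R4 ← R4 + 247/2260·R3.
R4 ← R4 / (-286829/23544).
R1 ← R1 − 4007/3924·R4.
R2 ← R2 + 1012/2943·R4.
R3 ← R3 − 13801/5886·R4.
Reading off the reduced rows gives x_1 = 4, x_2 = -1, x_3 = -2, x_4 = 0.

x_1 = 4, x_2 = -1, x_3 = -2, x_4 = 0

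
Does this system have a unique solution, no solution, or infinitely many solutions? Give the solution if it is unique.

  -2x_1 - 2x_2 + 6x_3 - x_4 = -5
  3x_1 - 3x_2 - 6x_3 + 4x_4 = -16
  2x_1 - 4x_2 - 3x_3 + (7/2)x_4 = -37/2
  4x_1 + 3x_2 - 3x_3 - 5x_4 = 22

Row-reduce:
R1 ← R1 / (-2).
R2 ← R2 − 3·R1.
R3 ← R3 − 2·R1.
R4 ← R4 − 4·R1.
R2 ← R2 / (-6).
R1 ← R1 − 1·R2.
R3 ← R3 + 6·R2.
R4 ← R4 + 1·R2.
Swap R3 and R4.
R3 ← R3 / (17/2).
R1 ← R1 + 5/2·R3.
R2 ← R2 + 1/2·R3.
Rank is 3 with 4 unknowns, leaving x_4 free.

infinitely many solutions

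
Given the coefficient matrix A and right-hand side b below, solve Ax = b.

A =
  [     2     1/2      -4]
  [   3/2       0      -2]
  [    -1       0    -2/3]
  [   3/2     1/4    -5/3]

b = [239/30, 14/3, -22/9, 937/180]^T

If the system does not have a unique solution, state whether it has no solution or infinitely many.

x_1 = 8/3, x_2 = 13/5, x_3 = -1/3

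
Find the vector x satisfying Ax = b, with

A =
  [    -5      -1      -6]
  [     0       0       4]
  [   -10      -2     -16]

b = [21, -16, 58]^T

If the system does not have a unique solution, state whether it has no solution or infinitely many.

infinitely many solutions

Row-reduce:
R1 ← R1 / (-5).
R3 ← R3 + 10·R1.
R2 ← R2 / (4).
R1 ← R1 − 6/5·R2.
R3 ← R3 + 4·R2.
Rank is 2 with 3 unknowns, leaving x_2 free.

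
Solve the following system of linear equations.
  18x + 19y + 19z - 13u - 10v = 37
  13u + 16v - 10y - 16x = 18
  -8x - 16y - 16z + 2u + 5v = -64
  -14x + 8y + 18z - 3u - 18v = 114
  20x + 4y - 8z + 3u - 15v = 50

Row-reduce the augmented matrix:
R1 ← R1 / (18).
R2 ← R2 + 16·R1.
R3 ← R3 + 8·R1.
R4 ← R4 + 14·R1.
R5 ← R5 − 20·R1.
R2 ← R2 / (62/9).
R1 ← R1 − 19/18·R2.
R3 ← R3 + 68/9·R2.
R4 ← R4 − 205/9·R2.
R5 ← R5 + 154/9·R2.
R3 ← R3 / (340/31).
R1 ← R1 + 95/62·R3.
R2 ← R2 − 76/31·R3.
R4 ← R4 + 715/31·R3.
R5 ← R5 − 398/31·R3.
R4 ← R4 / (-45/2).
R1 ← R1 + 5/4·R4.
R2 ← R2 − 7/10·R4.
R3 ← R3 + 1/5·R4.
R5 ← R5 − 118/5·R4.
R5 ← R5 / (-74657/2550).
R1 ← R1 − 131/102·R5.
R2 ← R2 + 9293/5100·R5.
R3 ← R3 − 5323/5100·R5.
R4 ← R4 − 719/510·R5.
Reading off the reduced rows gives x = 1, y = -2, z = 5, u = 6, v = -4.

x = 1, y = -2, z = 5, u = 6, v = -4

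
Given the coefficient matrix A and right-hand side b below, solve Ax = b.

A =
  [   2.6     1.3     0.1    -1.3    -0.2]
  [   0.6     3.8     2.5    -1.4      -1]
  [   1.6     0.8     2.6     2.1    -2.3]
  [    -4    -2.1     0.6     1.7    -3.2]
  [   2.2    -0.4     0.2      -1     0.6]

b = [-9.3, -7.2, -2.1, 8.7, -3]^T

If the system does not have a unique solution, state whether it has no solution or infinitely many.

x_1 = -2, x_2 = -2, x_3 = 2, x_4 = 1, x_5 = 2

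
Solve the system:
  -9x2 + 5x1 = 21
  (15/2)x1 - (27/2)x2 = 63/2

infinitely many solutions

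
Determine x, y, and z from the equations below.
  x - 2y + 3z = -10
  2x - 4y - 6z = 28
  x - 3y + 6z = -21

Row-reduce the augmented matrix:
R2 ← R2 − 2·R1.
R3 ← R3 − 1·R1.
Swap R2 and R3.
R2 ← R2 / (-1).
R1 ← R1 + 2·R2.
R3 ← R3 / (-12).
R1 ← R1 + 3·R3.
R2 ← R2 + 3·R3.
Reading off the reduced rows gives x = 0, y = -1, z = -4.

x = 0, y = -1, z = -4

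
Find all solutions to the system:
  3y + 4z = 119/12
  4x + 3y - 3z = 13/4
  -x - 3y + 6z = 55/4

x = 3, y = -1/4, z = 8/3

Row-reduce the augmented matrix:
Swap R1 and R2.
R1 ← R1 / (4).
R3 ← R3 + 1·R1.
R2 ← R2 / (3).
R1 ← R1 − 3/4·R2.
R3 ← R3 + 9/4·R2.
R3 ← R3 / (33/4).
R1 ← R1 + 7/4·R3.
R2 ← R2 − 4/3·R3.
Reading off the reduced rows gives x = 3, y = -1/4, z = 8/3.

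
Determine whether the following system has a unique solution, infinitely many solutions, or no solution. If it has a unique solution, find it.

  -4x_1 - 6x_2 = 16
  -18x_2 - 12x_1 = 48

infinitely many solutions

Row-reduce:
R1 ← R1 / (-4).
R2 ← R2 + 12·R1.
Rank is 1 with 2 unknowns, leaving x_2 free.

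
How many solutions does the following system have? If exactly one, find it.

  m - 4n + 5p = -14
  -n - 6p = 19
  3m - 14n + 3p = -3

no solution

Row-reduce:
R3 ← R3 − 3·R1.
R2 ← R2 / (-1).
R1 ← R1 + 4·R2.
R3 ← R3 + 2·R2.
Row 3 reduces to 0 = 1, a contradiction. The system is inconsistent.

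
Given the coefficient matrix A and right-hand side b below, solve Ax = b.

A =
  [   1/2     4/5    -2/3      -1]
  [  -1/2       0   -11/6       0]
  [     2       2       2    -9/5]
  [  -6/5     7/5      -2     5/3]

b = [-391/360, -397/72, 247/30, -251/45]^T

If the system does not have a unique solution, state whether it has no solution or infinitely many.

x_1 = 5/4, x_2 = 1/2, x_3 = 8/3, x_4 = 1/3

Row-reduce the augmented matrix:
R1 ← R1 / (1/2).
R2 ← R2 + 1/2·R1.
R3 ← R3 − 2·R1.
R4 ← R4 + 6/5·R1.
R2 ← R2 / (4/5).
R1 ← R1 − 8/5·R2.
R3 ← R3 + 6/5·R2.
R4 ← R4 − 83/25·R2.
R3 ← R3 / (11/12).
R1 ← R1 − 11/3·R3.
R2 ← R2 + 25/8·R3.
R4 ← R4 − 271/40·R3.
R4 ← R4 / (-2899/1650).
R1 ← R1 + 14/5·R4.
R2 ← R2 − 25/22·R4.
R3 ← R3 − 42/55·R4.
Reading off the reduced rows gives x_1 = 5/4, x_2 = 1/2, x_3 = 8/3, x_4 = 1/3.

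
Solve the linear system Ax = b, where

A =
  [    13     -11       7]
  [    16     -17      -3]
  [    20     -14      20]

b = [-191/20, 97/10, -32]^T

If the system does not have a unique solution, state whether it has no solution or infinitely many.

x_1 = -5/4, x_2 = -3/2, x_3 = -7/5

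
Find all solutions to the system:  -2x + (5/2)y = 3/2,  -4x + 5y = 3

infinitely many solutions

Row-reduce:
R1 ← R1 / (-2).
R2 ← R2 + 4·R1.
Rank is 1 with 2 unknowns, leaving y free.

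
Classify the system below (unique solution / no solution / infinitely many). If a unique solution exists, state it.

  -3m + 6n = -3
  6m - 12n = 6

Row-reduce:
R1 ← R1 / (-3).
R2 ← R2 − 6·R1.
Rank is 1 with 2 unknowns, leaving n free.

infinitely many solutions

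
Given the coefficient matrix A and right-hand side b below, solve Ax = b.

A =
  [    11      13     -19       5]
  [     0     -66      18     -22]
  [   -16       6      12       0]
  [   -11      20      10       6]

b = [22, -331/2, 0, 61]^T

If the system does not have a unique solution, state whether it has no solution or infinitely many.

no solution

Row-reduce:
R1 ← R1 / (11).
R3 ← R3 + 16·R1.
R4 ← R4 + 11·R1.
R2 ← R2 / (-66).
R1 ← R1 − 13/11·R2.
R3 ← R3 − 274/11·R2.
R4 ← R4 − 33·R2.
R3 ← R3 / (-1070/121).
R1 ← R1 + 170/121·R3.
R2 ← R2 + 3/11·R3.
Row 4 reduces to 0 = 1/4, a contradiction. The system is inconsistent.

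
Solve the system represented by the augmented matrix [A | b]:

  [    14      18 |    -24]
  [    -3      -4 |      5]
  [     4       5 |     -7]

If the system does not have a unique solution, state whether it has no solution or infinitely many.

x_1 = -3, x_2 = 1

Row-reduce the augmented matrix:
R1 ← R1 / (14).
R2 ← R2 + 3·R1.
R3 ← R3 − 4·R1.
R2 ← R2 / (-1/7).
R1 ← R1 − 9/7·R2.
R3 ← R3 + 1/7·R2.
R3 reduces to 0 = 0, so the extra equation is consistent.
Reading off the reduced rows gives x_1 = -3, x_2 = 1.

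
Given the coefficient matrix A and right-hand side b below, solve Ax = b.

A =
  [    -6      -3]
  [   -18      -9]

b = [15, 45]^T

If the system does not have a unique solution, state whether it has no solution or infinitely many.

infinitely many solutions

Row-reduce:
R1 ← R1 / (-6).
R2 ← R2 + 18·R1.
Rank is 1 with 2 unknowns, leaving x_2 free.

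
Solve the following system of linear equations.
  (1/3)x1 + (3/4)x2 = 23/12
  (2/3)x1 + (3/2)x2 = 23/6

Row-reduce:
R1 ← R1 / (1/3).
R2 ← R2 − 2/3·R1.
Rank is 1 with 2 unknowns, leaving x2 free.

infinitely many solutions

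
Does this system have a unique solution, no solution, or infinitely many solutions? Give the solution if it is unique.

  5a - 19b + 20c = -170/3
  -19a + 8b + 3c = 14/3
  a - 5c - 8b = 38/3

Row-reduce the augmented matrix:
R1 ← R1 / (5).
R2 ← R2 + 19·R1.
R3 ← R3 − 1·R1.
R2 ← R2 / (-321/5).
R1 ← R1 + 19/5·R2.
R3 ← R3 + 21/5·R2.
R3 ← R3 / (-1516/107).
R1 ← R1 + 217/321·R3.
R2 ← R2 + 395/321·R3.
Reading off the reduced rows gives a = -2/3, b = 0, c = -8/3.

a = -2/3, b = 0, c = -8/3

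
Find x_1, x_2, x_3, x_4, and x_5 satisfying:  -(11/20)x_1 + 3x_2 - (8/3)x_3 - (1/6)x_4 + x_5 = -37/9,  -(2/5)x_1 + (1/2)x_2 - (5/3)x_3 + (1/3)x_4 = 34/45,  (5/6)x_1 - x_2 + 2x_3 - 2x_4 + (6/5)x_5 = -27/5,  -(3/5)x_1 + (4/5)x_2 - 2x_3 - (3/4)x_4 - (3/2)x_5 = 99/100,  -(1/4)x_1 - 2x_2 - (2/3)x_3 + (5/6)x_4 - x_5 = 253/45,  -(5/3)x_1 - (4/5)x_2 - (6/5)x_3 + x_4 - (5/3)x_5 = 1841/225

Row-reduce the augmented matrix:
R1 ← R1 / (-11/20).
R2 ← R2 + 2/5·R1.
R3 ← R3 − 5/6·R1.
R4 ← R4 + 3/5·R1.
R5 ← R5 + 1/4·R1.
R6 ← R6 + 5/3·R1.
R2 ← R2 / (-37/22).
R1 ← R1 + 60/11·R2.
R3 ← R3 − 39/11·R2.
R4 ← R4 + 136/55·R2.
R5 ← R5 + 37/11·R2.
R6 ← R6 + 544/55·R2.
R3 ← R3 / (-488/333).
R1 ← R1 − 440/111·R3.
R2 ← R2 + 6/37·R3.
R4 ← R4 − 94/185·R3.
R6 ← R6 − 8786/1665·R3.
R4 ← R4 / (-514/305).
R1 ← R1 + 285/61·R4.
R2 ← R2 + 31/244·R4.
R3 ← R3 − 431/488·R4.
R6 ← R6 + 7111/1220·R4.
Swap R5 and R6.
R5 ← R5 / (473803/61680).
R1 ← R1 − 7011/1028·R5.
R2 ← R2 − 1585/4112·R5.
R3 ← R3 + 11425/8224·R5.
R4 ← R4 − 3391/5140·R5.
R6 reduces to 0 = 0, so the extra equation is consistent.
Reading off the reduced rows gives x_1 = -2, x_2 = -6/5, x_3 = 0, x_4 = 5/3, x_5 = -4/3.

x_1 = -2, x_2 = -6/5, x_3 = 0, x_4 = 5/3, x_5 = -4/3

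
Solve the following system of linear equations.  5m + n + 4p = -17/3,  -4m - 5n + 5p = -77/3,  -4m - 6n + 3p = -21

m = 1, n = 4/3, p = -3

Row-reduce the augmented matrix:
R1 ← R1 / (5).
R2 ← R2 + 4·R1.
R3 ← R3 + 4·R1.
R2 ← R2 / (-21/5).
R1 ← R1 − 1/5·R2.
R3 ← R3 + 26/5·R2.
R3 ← R3 / (-83/21).
R1 ← R1 − 25/21·R3.
R2 ← R2 + 41/21·R3.
Reading off the reduced rows gives m = 1, n = 4/3, p = -3.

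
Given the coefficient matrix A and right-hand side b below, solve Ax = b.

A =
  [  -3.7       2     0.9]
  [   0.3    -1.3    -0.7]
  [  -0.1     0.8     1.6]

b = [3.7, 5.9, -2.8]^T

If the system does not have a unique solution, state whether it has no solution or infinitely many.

x_1 = -4, x_2 = -6, x_3 = 1

Row-reduce the augmented matrix:
R1 ← R1 / (-37/10).
R2 ← R2 − 3/10·R1.
R3 ← R3 + 1/10·R1.
R2 ← R2 / (-421/370).
R1 ← R1 + 20/37·R2.
R3 ← R3 − 138/185·R2.
R3 ← R3 / (4903/4210).
R1 ← R1 − 23/421·R3.
R2 ← R2 − 232/421·R3.
Reading off the reduced rows gives x_1 = -4, x_2 = -6, x_3 = 1.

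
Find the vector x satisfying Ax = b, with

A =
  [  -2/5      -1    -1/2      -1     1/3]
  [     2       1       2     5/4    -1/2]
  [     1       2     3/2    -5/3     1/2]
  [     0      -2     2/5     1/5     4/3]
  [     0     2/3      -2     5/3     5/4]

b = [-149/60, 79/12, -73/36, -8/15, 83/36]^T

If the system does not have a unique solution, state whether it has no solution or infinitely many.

x_1 = 8/3, x_2 = -1/3, x_3 = -1/2, x_4 = 5/3, x_5 = -1

Row-reduce the augmented matrix:
R1 ← R1 / (-2/5).
R2 ← R2 − 2·R1.
R3 ← R3 − 1·R1.
R2 ← R2 / (-4).
R1 ← R1 − 5/2·R2.
R3 ← R3 + 1/2·R2.
R4 ← R4 + 2·R2.
R5 ← R5 − 2/3·R2.
R3 ← R3 / (5/16).
R1 ← R1 − 15/16·R3.
R2 ← R2 − 1/8·R3.
R4 ← R4 − 13/20·R3.
R5 ← R5 + 25/12·R3.
R4 ← R4 / (293/30).
R1 ← R1 − 45/4·R4.
R2 ← R2 − 29/12·R4.
R3 ← R3 + 71/6·R4.
R5 ← R5 + 425/18·R4.
R5 ← R5 / (54881/10548).
R1 ← R1 + 2963/1758·R5.
R2 ← R2 + 1499/4395·R5.
R3 ← R3 − 2514/1465·R5.
R4 ← R4 + 258/1465·R5.
Reading off the reduced rows gives x_1 = 8/3, x_2 = -1/3, x_3 = -1/2, x_4 = 5/3, x_5 = -1.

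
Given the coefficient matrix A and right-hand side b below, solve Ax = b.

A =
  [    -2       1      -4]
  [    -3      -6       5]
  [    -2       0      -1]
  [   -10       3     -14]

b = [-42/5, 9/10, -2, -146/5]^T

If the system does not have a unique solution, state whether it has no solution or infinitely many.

x_1 = -1/2, x_2 = 13/5, x_3 = 3

Row-reduce the augmented matrix:
R1 ← R1 / (-2).
R2 ← R2 + 3·R1.
R3 ← R3 + 2·R1.
R4 ← R4 + 10·R1.
R2 ← R2 / (-15/2).
R1 ← R1 + 1/2·R2.
R3 ← R3 + 1·R2.
R4 ← R4 + 2·R2.
R3 ← R3 / (23/15).
R1 ← R1 − 19/15·R3.
R2 ← R2 + 22/15·R3.
R4 ← R4 − 46/15·R3.
R4 reduces to 0 = 0, so the extra equation is consistent.
Reading off the reduced rows gives x_1 = -1/2, x_2 = 13/5, x_3 = 3.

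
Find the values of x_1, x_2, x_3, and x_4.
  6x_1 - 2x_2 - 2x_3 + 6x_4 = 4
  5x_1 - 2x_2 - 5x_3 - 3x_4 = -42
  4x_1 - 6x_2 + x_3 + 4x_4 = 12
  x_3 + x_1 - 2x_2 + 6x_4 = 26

x_1 = -2, x_2 = 0, x_3 = 4, x_4 = 4

Row-reduce the augmented matrix:
R1 ← R1 / (6).
R2 ← R2 − 5·R1.
R3 ← R3 − 4·R1.
R4 ← R4 − 1·R1.
R2 ← R2 / (-1/3).
R1 ← R1 + 1/3·R2.
R3 ← R3 + 14/3·R2.
R4 ← R4 + 5/3·R2.
R3 ← R3 / (49).
R1 ← R1 − 3·R3.
R2 ← R2 − 10·R3.
R4 ← R4 − 18·R3.
R4 ← R4 / (27/7).
R1 ← R1 − 15/7·R4.
R2 ← R2 − 8/7·R4.
R3 ← R3 − 16/7·R4.
Reading off the reduced rows gives x_1 = -2, x_2 = 0, x_3 = 4, x_4 = 4.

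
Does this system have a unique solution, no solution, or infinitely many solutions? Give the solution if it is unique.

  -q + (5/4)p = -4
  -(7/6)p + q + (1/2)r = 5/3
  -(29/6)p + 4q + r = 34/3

infinitely many solutions

Row-reduce:
R1 ← R1 / (5/4).
R2 ← R2 + 7/6·R1.
R3 ← R3 + 29/6·R1.
R2 ← R2 / (1/15).
R1 ← R1 + 4/5·R2.
R3 ← R3 − 2/15·R2.
Rank is 2 with 3 unknowns, leaving r free.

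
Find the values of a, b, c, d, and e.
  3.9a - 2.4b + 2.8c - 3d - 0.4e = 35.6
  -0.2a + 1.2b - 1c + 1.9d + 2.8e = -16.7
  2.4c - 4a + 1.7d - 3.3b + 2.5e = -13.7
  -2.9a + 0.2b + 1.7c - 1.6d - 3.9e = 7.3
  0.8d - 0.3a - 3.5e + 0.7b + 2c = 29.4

a = 6, b = -1, c = 6, d = 3, e = -5

Row-reduce the augmented matrix:
R1 ← R1 / (39/10).
R2 ← R2 + 1/5·R1.
R3 ← R3 + 4·R1.
R4 ← R4 + 29/10·R1.
R5 ← R5 + 3/10·R1.
R2 ← R2 / (14/13).
R1 ← R1 + 8/13·R2.
R3 ← R3 + 749/130·R2.
R4 ← R4 + 103/65·R2.
R5 ← R5 − 67/130·R2.
R3 ← R3 / (69/100).
R1 ← R1 − 8/35·R3.
R2 ← R2 + 167/210·R3.
R4 ← R4 − 1324/525·R3.
R5 ← R5 − 5513/2100·R3.
R4 ← R4 / (-97801/3220).
R1 ← R1 + 388/161·R4.
R2 ← R2 − 1739/161·R4.
R3 ← R3 − 531/46·R4.
R5 ← R5 + 49219/1610·R4.
R5 ← R5 / (-10105967/1467015).
R1 ← R1 − 699268/880209·R5.
R2 ← R2 − 39905/880209·R5.
R3 ← R3 − 287513/293403·R5.
R4 ← R4 − 1799522/880209·R5.
Reading off the reduced rows gives a = 6, b = -1, c = 6, d = 3, e = -5.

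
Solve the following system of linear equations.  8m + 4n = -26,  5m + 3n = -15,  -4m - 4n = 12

no solution

Row-reduce:
R1 ← R1 / (8).
R2 ← R2 − 5·R1.
R3 ← R3 + 4·R1.
R2 ← R2 / (1/2).
R1 ← R1 − 1/2·R2.
R3 ← R3 + 2·R2.
Row 3 reduces to 0 = 4, a contradiction. The system is inconsistent.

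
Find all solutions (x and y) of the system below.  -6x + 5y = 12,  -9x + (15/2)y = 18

Row-reduce:
R1 ← R1 / (-6).
R2 ← R2 + 9·R1.
Rank is 1 with 2 unknowns, leaving y free.

infinitely many solutions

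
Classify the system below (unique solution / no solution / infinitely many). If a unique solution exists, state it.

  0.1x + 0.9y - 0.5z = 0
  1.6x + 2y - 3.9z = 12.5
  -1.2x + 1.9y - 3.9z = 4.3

x = 3, y = -2, z = -3

Row-reduce the augmented matrix:
R1 ← R1 / (1/10).
R2 ← R2 − 8/5·R1.
R3 ← R3 + 6/5·R1.
R2 ← R2 / (-62/5).
R1 ← R1 − 9·R2.
R3 ← R3 − 127/10·R2.
R3 ← R3 / (-7069/1240).
R1 ← R1 + 251/124·R3.
R2 ← R2 + 41/124·R3.
Reading off the reduced rows gives x = 3, y = -2, z = -3.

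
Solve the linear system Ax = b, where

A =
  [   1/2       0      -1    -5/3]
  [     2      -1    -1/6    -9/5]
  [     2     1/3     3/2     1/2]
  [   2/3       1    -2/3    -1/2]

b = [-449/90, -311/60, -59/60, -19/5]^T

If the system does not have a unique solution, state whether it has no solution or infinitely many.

Row-reduce the augmented matrix:
R1 ← R1 / (1/2).
R2 ← R2 − 2·R1.
R3 ← R3 − 2·R1.
R4 ← R4 − 2/3·R1.
R2 ← R2 / (-1).
R3 ← R3 − 1/3·R2.
R4 ← R4 − 1·R2.
R3 ← R3 / (61/9).
R1 ← R1 + 2·R3.
R2 ← R2 + 23/6·R3.
R4 ← R4 − 9/2·R3.
R4 ← R4 / (1655/2196).
R1 ← R1 + 677/915·R4.
R2 ← R2 − 127/1220·R4.
R3 ← R3 − 791/610·R4.
Reading off the reduced rows gives x_1 = -6/5, x_2 = -3/2, x_3 = 1/2, x_4 = 7/3.

x_1 = -6/5, x_2 = -3/2, x_3 = 1/2, x_4 = 7/3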